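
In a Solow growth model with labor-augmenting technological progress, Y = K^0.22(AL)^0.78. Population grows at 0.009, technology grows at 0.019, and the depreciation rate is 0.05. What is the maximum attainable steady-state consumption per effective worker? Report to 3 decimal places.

c_gold ≈ 1.045

The effective depreciation rate is n + g + δ = 0.009 + 0.019 + 0.05 = 0.078.
At the golden rule the marginal product of capital equals n+g+δ: 0.22·k^(0.22−1) = 0.078. Solving, k_gold = (0.22/0.078)^(1/0.78) ≈ 3.7787.
y_gold = 3.7787^0.22 ≈ 1.3397.
c_gold = y_gold − (n+g+δ)·k_gold = 1.3397 − 0.078·3.7787 ≈ 1.0450.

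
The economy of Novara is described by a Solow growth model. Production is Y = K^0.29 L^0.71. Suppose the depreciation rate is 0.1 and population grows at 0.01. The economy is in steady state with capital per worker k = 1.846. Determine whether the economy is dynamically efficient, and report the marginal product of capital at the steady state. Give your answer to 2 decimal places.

dynamically efficient; MPK ≈ 0.19

n + δ = 0.01 + 0.1 = 0.11.
MPK = 0.29·k^(0.29−1) = 0.29·1.846^(-0.71) ≈ 0.1877.
MPK > 0.11, so the economy is dynamically efficient (under-saving).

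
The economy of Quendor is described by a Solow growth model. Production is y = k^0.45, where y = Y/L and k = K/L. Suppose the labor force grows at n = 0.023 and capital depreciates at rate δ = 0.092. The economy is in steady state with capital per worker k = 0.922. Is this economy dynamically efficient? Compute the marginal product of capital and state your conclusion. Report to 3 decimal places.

dynamically efficient; MPK ≈ 0.471

The effective depreciation rate is n + δ = 0.023 + 0.092 = 0.115.
MPK = 0.45·k^(0.45−1) = 0.45·0.922^(-0.55) ≈ 0.4706.
MPK > 0.115, so the economy is dynamically efficient (under-saving).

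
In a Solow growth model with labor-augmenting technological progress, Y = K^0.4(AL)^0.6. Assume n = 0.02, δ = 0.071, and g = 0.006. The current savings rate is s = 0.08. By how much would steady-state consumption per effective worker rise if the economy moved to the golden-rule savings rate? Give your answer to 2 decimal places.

n + g + δ = 0.02 + 0.006 + 0.071 = 0.097.
Current steady state (s = 0.08): k* = (0.08/0.097)^(1/0.6) ≈ 0.7253, y* = 0.7253^0.4 ≈ 0.8795, c* = (1−0.08)·0.8795 ≈ 0.8091.
Golden rule sets MPK = n+g+δ: 0.4·k^(0.4−1) = 0.097, so k_gold = (0.4/0.097)^(1/0.6) ≈ 10.6043.
y_gold = 10.6043^0.4 ≈ 2.5715, c_gold = y_gold − 0.097·k_gold ≈ 1.5429.
Gain: Δc = 1.5429 − 0.8091 ≈ 0.7338.

Δc ≈ 0.73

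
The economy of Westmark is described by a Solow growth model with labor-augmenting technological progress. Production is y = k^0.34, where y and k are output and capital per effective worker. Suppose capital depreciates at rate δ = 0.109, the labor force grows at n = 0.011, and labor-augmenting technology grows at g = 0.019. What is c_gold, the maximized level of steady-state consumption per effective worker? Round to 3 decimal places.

c_gold ≈ 1.046

n + g + δ = 0.011 + 0.019 + 0.109 = 0.139.
Setting f'(k) = n+g+δ gives 0.34·k^(0.34−1) = 0.139, hence k_gold = (0.34/0.139)^(1/0.66) ≈ 3.8778.
y_gold = 3.8778^0.34 ≈ 1.5853.
c_gold = y_gold − (n+g+δ)·k_gold = 1.5853 − 0.139·3.8778 ≈ 1.0463.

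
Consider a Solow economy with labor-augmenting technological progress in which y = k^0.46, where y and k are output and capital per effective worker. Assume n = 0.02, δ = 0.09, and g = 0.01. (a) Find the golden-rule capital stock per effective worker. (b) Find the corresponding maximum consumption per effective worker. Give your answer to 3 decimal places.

(a) k_gold ≈ 12.042; (b) c_gold ≈ 1.696

Break-even investment rate: n + g + δ = 0.02 + 0.01 + 0.09 = 0.12.
Setting f'(k) = n+g+δ gives 0.46·k^(0.46−1) = 0.12, hence k_gold = (0.46/0.12)^(1/0.54) ≈ 12.0420.
y_gold = 12.0420^0.46 ≈ 3.1414; c_gold = y_gold − 0.12·k_gold ≈ 1.6963.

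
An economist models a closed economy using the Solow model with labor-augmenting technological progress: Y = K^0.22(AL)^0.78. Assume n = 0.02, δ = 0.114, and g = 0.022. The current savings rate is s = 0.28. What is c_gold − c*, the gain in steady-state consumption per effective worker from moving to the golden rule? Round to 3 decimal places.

Δc ≈ 0.010

The effective depreciation rate is n + g + δ = 0.02 + 0.022 + 0.114 = 0.156.
Current steady state (s = 0.28): k* = (0.28/0.156)^(1/0.78) ≈ 2.1168, y* = 2.1168^0.22 ≈ 1.1794, c* = (1−0.28)·1.1794 ≈ 0.8491.
Setting f'(k) = n+g+δ gives 0.22·k^(0.22−1) = 0.156, hence k_gold = (0.22/0.156)^(1/0.78) ≈ 1.5538.
y_gold = 1.5538^0.22 ≈ 1.1018, c_gold = y_gold − 0.156·k_gold ≈ 0.8594.
Gain: Δc = 0.8594 − 0.8491 ≈ 0.0103.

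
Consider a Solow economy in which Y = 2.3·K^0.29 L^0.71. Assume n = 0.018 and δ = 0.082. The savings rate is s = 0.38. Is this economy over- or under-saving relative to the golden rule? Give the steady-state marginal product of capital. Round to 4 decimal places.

over-saving; MPK ≈ 0.0763

Capital per worker breaks even when investment replaces (n + δ)·k; here n + δ = 0.1.
Steady-state k*: s·A·k^0.29 = 0.1·k gives k* = (0.38·2.3/0.1)^(1/0.71) ≈ 21.1871.
MPK = 0.29·2.3·21.1871^(-0.71) ≈ 0.0763.
MPK < n+δ = 0.1, so the economy is dynamically inefficient (over-saving).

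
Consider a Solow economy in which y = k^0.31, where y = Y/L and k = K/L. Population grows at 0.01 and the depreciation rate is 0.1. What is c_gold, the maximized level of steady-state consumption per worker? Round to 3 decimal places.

n + δ = 0.01 + 0.1 = 0.11.
Golden rule sets MPK = n+δ: 0.31·k^(0.31−1) = 0.11, so k_gold = (0.31/0.11)^(1/0.69) ≈ 4.4888.
y_gold = 4.4888^0.31 ≈ 1.5928.
c_gold = y_gold − (n+δ)·k_gold = 1.5928 − 0.11·4.4888 ≈ 1.0990.

c_gold ≈ 1.099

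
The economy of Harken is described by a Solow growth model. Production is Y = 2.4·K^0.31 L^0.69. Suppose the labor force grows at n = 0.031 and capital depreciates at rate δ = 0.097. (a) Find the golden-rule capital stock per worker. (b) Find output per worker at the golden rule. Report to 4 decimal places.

(a) k_gold ≈ 12.8166; (b) y_gold ≈ 5.2920

The effective depreciation rate is n + δ = 0.031 + 0.097 = 0.128.
At the golden rule the marginal product of capital equals n+δ: 0.31·2.4·k^(0.31−1) = 0.128. Solving, k_gold = (0.31·2.4/0.128)^(1/0.69) ≈ 12.8166.
y_gold = 2.4·12.8166^0.31 ≈ 5.2920.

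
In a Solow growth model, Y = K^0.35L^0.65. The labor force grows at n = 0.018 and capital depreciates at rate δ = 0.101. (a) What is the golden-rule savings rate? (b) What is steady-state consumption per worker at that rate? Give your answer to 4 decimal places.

Capital per worker breaks even when investment replaces (n + δ)·k; here n + δ = 0.119.
For Cobb-Douglas, s_gold equals capital's share: s_gold = 0.35.
Maximizing c = f(k) − (n+δ)·k gives f'(k) = n+δ, i.e. 0.35·k^(0.35−1) = 0.119, so k_gold = (0.35/0.119)^(1/0.65) ≈ 5.2578.
y_gold = 5.2578^0.35 ≈ 1.7876; c_gold = (1−0.35)·y_gold ≈ 1.1620.

(a) s_gold = 0.3500; (b) c_gold ≈ 1.1620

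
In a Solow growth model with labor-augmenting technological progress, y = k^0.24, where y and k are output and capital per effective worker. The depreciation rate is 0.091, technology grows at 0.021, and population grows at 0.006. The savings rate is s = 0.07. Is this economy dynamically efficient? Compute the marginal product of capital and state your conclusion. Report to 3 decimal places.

dynamically efficient; MPK ≈ 0.405

The effective depreciation rate is n + g + δ = 0.006 + 0.021 + 0.091 = 0.118.
Steady-state k*: s·k^0.24 = 0.118·k gives k* = (0.07/0.118)^(1/0.76) ≈ 0.5030.
MPK = 0.24·0.5030^(-0.76) ≈ 0.4046.
MPK > n+g+δ = 0.118, so the economy is dynamically efficient (under-saving).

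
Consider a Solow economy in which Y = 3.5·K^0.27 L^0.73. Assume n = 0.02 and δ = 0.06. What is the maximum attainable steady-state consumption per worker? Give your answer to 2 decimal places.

The effective depreciation rate is n + δ = 0.02 + 0.06 = 0.08.
Setting f'(k) = n+δ gives 0.27·3.5·k^(0.27−1) = 0.08, hence k_gold = (0.27·3.5/0.08)^(1/0.73) ≈ 29.4416.
y_gold = 3.5·29.4416^0.27 ≈ 8.7234.
c_gold = y_gold − (n+δ)·k_gold = 8.7234 − 0.08·29.4416 ≈ 6.3681.

c_gold ≈ 6.37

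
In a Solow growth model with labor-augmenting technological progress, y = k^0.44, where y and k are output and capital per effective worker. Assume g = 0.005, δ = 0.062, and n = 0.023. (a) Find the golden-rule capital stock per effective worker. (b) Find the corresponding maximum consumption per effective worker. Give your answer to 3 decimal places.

The effective depreciation rate is n + g + δ = 0.023 + 0.005 + 0.062 = 0.09.
Golden rule sets MPK = n+g+δ: 0.44·k^(0.44−1) = 0.09, so k_gold = (0.44/0.09)^(1/0.56) ≈ 17.0111.
y_gold = 17.0111^0.44 ≈ 3.4795; c_gold = y_gold − 0.09·k_gold ≈ 1.9485.

(a) k_gold ≈ 17.011; (b) c_gold ≈ 1.949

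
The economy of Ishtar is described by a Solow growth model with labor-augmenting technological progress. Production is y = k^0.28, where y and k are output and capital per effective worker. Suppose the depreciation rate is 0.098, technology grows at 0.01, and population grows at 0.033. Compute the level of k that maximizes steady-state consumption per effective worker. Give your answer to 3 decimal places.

k_gold ≈ 2.593

The effective depreciation rate is n + g + δ = 0.033 + 0.01 + 0.098 = 0.141.
Maximizing c = f(k) − (n+g+δ)·k gives f'(k) = n+g+δ, i.e. 0.28·k^(0.28−1) = 0.141, so k_gold = (0.28/0.141)^(1/0.72) ≈ 2.5930.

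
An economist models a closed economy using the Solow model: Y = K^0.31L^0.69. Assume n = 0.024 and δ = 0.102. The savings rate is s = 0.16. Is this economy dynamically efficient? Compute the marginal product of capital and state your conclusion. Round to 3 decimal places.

Break-even investment rate: n + δ = 0.024 + 0.102 = 0.126.
Steady-state k*: s·k^0.31 = 0.126·k gives k* = (0.16/0.126)^(1/0.69) ≈ 1.4137.
MPK = 0.31·1.4137^(-0.69) ≈ 0.2441.
MPK > n+δ = 0.126, so the economy is dynamically efficient (under-saving).

dynamically efficient; MPK ≈ 0.244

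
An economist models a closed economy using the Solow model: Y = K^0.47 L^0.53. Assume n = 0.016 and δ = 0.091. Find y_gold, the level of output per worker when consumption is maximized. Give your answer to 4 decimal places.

The effective depreciation rate is n + δ = 0.016 + 0.091 = 0.107.
Setting f'(k) = n+δ gives 0.47·k^(0.47−1) = 0.107, hence k_gold = (0.47/0.107)^(1/0.53) ≈ 16.3180.
Output: y_gold = k_gold^0.47 = 16.3180^0.47 ≈ 3.7150.

y_gold ≈ 3.7150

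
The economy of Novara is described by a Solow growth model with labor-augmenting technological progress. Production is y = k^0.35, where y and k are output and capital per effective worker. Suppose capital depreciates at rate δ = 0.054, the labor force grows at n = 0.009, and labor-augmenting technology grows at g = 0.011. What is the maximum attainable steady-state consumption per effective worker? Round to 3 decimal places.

n + g + δ = 0.009 + 0.011 + 0.054 = 0.074.
At the golden rule the marginal product of capital equals n+g+δ: 0.35·k^(0.35−1) = 0.074. Solving, k_gold = (0.35/0.074)^(1/0.65) ≈ 10.9197.
y_gold = 10.9197^0.35 ≈ 2.3087.
c_gold = y_gold − (n+g+δ)·k_gold = 2.3087 − 0.074·10.9197 ≈ 1.5007.

c_gold ≈ 1.501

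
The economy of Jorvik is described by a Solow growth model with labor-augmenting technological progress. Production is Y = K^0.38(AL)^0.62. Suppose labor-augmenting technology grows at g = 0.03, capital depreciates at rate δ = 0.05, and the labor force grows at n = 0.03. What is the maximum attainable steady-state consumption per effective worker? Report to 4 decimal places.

c_gold ≈ 1.3255

Break-even investment rate: n + g + δ = 0.03 + 0.03 + 0.05 = 0.11.
Maximizing c = f(k) − (n+g+δ)·k gives f'(k) = n+g+δ, i.e. 0.38·k^(0.38−1) = 0.11, so k_gold = (0.38/0.11)^(1/0.62) ≈ 7.3854.
y_gold = 7.3854^0.38 ≈ 2.1379.
c_gold = y_gold − (n+g+δ)·k_gold = 2.1379 − 0.11·7.3854 ≈ 1.3255.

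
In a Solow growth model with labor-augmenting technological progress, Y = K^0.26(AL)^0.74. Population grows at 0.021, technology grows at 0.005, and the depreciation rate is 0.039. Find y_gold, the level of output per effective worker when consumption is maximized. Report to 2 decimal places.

y_gold ≈ 1.63

Capital per effective worker breaks even when investment replaces (n + g + δ)·k; here n + g + δ = 0.065.
Maximizing c = f(k) − (n+g+δ)·k gives f'(k) = n+g+δ, i.e. 0.26·k^(0.26−1) = 0.065, so k_gold = (0.26/0.065)^(1/0.74) ≈ 6.5102.
Output: y_gold = k_gold^0.26 = 6.5102^0.26 ≈ 1.6276.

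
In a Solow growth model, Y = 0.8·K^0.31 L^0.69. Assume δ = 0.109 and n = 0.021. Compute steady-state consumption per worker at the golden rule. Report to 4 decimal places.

c_gold ≈ 0.7378

Break-even investment rate: n + δ = 0.021 + 0.109 = 0.13.
Setting f'(k) = n+δ gives 0.31·0.8·k^(0.31−1) = 0.13, hence k_gold = (0.31·0.8/0.13)^(1/0.69) ≈ 2.5500.
y_gold = 0.8·2.5500^0.31 ≈ 1.0693.
c_gold = y_gold − (n+δ)·k_gold = 1.0693 − 0.13·2.5500 ≈ 0.7378.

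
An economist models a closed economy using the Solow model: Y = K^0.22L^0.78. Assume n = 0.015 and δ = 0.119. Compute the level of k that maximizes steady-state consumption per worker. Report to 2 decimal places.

n + δ = 0.015 + 0.119 = 0.134.
At the golden rule the marginal product of capital equals n+δ: 0.22·k^(0.22−1) = 0.134. Solving, k_gold = (0.22/0.134)^(1/0.78) ≈ 1.8882.

k_gold ≈ 1.89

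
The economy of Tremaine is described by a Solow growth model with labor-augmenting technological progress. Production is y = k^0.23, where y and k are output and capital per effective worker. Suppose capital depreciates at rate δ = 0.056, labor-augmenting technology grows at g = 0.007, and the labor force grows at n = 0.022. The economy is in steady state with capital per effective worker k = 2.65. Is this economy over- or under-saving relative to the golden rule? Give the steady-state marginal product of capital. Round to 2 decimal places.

Break-even investment rate: n + g + δ = 0.022 + 0.007 + 0.056 = 0.085.
MPK = 0.23·k^(0.23−1) = 0.23·2.65^(-0.77) ≈ 0.1086.
MPK > 0.085, so the economy is dynamically efficient (under-saving).

under-saving; MPK ≈ 0.11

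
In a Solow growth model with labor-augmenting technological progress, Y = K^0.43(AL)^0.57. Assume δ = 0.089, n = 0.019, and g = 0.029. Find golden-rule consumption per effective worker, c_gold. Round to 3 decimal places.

c_gold ≈ 1.351

Break-even investment rate: n + g + δ = 0.019 + 0.029 + 0.089 = 0.137.
At the golden rule the marginal product of capital equals n+g+δ: 0.43·k^(0.43−1) = 0.137. Solving, k_gold = (0.43/0.137)^(1/0.57) ≈ 7.4385.
y_gold = 7.4385^0.43 ≈ 2.3700.
c_gold = y_gold − (n+g+δ)·k_gold = 2.3700 − 0.137·7.4385 ≈ 1.3509.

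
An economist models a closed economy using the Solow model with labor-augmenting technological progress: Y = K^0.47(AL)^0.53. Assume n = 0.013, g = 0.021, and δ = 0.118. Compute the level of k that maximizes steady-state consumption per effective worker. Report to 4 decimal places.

k_gold ≈ 8.4141

The effective depreciation rate is n + g + δ = 0.013 + 0.021 + 0.118 = 0.152.
Setting f'(k) = n+g+δ gives 0.47·k^(0.47−1) = 0.152, hence k_gold = (0.47/0.152)^(1/0.53) ≈ 8.4141.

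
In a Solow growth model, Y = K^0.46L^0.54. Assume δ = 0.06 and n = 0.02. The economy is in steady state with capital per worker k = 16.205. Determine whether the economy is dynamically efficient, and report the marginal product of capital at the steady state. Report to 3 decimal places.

The effective depreciation rate is n + δ = 0.02 + 0.06 = 0.08.
MPK = 0.46·k^(0.46−1) = 0.46·16.205^(-0.54) ≈ 0.1022.
MPK > 0.08, so the economy is dynamically efficient (under-saving).

dynamically efficient; MPK ≈ 0.102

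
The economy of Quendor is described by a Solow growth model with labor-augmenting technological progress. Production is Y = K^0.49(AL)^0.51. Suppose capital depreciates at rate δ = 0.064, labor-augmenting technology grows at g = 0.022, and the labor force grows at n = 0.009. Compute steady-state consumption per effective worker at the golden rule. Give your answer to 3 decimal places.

Break-even investment rate: n + g + δ = 0.009 + 0.022 + 0.064 = 0.095.
Setting f'(k) = n+g+δ gives 0.49·k^(0.49−1) = 0.095, hence k_gold = (0.49/0.095)^(1/0.51) ≈ 24.9462.
y_gold = 24.9462^0.49 ≈ 4.8365.
c_gold = y_gold − (n+g+δ)·k_gold = 4.8365 − 0.095·24.9462 ≈ 2.4666.

c_gold ≈ 2.467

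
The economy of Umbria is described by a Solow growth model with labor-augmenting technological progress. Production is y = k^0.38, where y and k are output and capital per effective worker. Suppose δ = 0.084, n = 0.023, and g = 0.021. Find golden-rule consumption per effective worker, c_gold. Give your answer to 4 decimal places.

c_gold ≈ 1.2079

Capital per effective worker breaks even when investment replaces (n + g + δ)·k; here n + g + δ = 0.128.
At the golden rule the marginal product of capital equals n+g+δ: 0.38·k^(0.38−1) = 0.128. Solving, k_gold = (0.38/0.128)^(1/0.62) ≈ 5.7838.
y_gold = 5.7838^0.38 ≈ 1.9482.
c_gold = y_gold − (n+g+δ)·k_gold = 1.9482 − 0.128·5.7838 ≈ 1.2079.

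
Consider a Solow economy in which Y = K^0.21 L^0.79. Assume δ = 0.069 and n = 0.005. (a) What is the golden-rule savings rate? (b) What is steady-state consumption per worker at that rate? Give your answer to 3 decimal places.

(a) s_gold = 0.210; (b) c_gold ≈ 1.042

Break-even investment rate: n + δ = 0.005 + 0.069 = 0.074.
For Cobb-Douglas, s_gold equals capital's share: s_gold = 0.21.
At the golden rule the marginal product of capital equals n+δ: 0.21·k^(0.21−1) = 0.074. Solving, k_gold = (0.21/0.074)^(1/0.79) ≈ 3.7446.
y_gold = 3.7446^0.21 ≈ 1.3195; c_gold = (1−0.21)·y_gold ≈ 1.0424.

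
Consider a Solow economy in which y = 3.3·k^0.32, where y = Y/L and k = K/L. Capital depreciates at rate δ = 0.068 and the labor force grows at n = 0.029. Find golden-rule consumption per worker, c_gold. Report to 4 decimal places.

c_gold ≈ 6.9020

Capital per worker breaks even when investment replaces (n + δ)·k; here n + δ = 0.097.
Maximizing c = f(k) − (n+δ)·k gives f'(k) = n+δ, i.e. 0.32·3.3·k^(0.32−1) = 0.097, so k_gold = (0.32·3.3/0.097)^(1/0.68) ≈ 33.4843.
y_gold = 3.3·33.4843^0.32 ≈ 10.1499.
c_gold = y_gold − (n+δ)·k_gold = 10.1499 − 0.097·33.4843 ≈ 6.9020.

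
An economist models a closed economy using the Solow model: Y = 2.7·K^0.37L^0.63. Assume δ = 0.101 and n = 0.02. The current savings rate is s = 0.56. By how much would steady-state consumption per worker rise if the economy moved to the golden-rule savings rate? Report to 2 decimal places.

Δc ≈ 0.64

Capital per worker breaks even when investment replaces (n + δ)·k; here n + δ = 0.121.
Current steady state (s = 0.56): k* = (0.56·2.7/0.121)^(1/0.63) ≈ 55.0680, y* = 2.7·55.0680^0.37 ≈ 11.8986, c* = (1−0.56)·11.8986 ≈ 5.2354.
Setting f'(k) = n+δ gives 0.37·2.7·k^(0.37−1) = 0.121, hence k_gold = (0.37·2.7/0.121)^(1/0.63) ≈ 28.5237.
y_gold = 2.7·28.5237^0.37 ≈ 9.3280, c_gold = y_gold − 0.121·k_gold ≈ 5.8767.
Gain: Δc = 5.8767 − 5.2354 ≈ 0.6413.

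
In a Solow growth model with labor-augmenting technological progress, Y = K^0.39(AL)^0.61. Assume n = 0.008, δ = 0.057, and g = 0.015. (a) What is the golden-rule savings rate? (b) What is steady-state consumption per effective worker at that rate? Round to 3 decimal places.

Capital per effective worker breaks even when investment replaces (n + g + δ)·k; here n + g + δ = 0.08.
For Cobb-Douglas, s_gold equals capital's share: s_gold = 0.39.
Golden rule sets MPK = n+g+δ: 0.39·k^(0.39−1) = 0.08, so k_gold = (0.39/0.08)^(1/0.61) ≈ 13.4223.
y_gold = 13.4223^0.39 ≈ 2.7533; c_gold = (1−0.39)·y_gold ≈ 1.6795.

(a) s_gold = 0.390; (b) c_gold ≈ 1.680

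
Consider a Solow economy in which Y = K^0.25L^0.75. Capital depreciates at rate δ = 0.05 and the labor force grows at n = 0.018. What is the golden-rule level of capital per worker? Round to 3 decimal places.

k_gold ≈ 5.674

n + δ = 0.018 + 0.05 = 0.068.
Maximizing c = f(k) − (n+δ)·k gives f'(k) = n+δ, i.e. 0.25·k^(0.25−1) = 0.068, so k_gold = (0.25/0.068)^(1/0.75) ≈ 5.6742.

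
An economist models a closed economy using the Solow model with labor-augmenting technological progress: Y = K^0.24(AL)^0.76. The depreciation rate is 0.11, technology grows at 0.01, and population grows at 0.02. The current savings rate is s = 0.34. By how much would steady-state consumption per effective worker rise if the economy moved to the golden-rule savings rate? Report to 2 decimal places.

Δc ≈ 0.03

The effective depreciation rate is n + g + δ = 0.02 + 0.01 + 0.11 = 0.14.
Current steady state (s = 0.34): k* = (0.34/0.14)^(1/0.76) ≈ 3.2140, y* = 3.2140^0.24 ≈ 1.3234, c* = (1−0.34)·1.3234 ≈ 0.8734.
At the golden rule the marginal product of capital equals n+g+δ: 0.24·k^(0.24−1) = 0.14. Solving, k_gold = (0.24/0.14)^(1/0.76) ≈ 2.0324.
y_gold = 2.0324^0.24 ≈ 1.1856, c_gold = y_gold − 0.14·k_gold ≈ 0.9010.
Gain: Δc = 0.9010 − 0.8734 ≈ 0.0276.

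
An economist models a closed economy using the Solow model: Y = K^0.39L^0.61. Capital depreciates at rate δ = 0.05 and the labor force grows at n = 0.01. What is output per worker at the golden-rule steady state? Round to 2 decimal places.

y_gold ≈ 3.31

Capital per worker breaks even when investment replaces (n + δ)·k; here n + δ = 0.06.
Maximizing c = f(k) − (n+δ)·k gives f'(k) = n+δ, i.e. 0.39·k^(0.39−1) = 0.06, so k_gold = (0.39/0.06)^(1/0.61) ≈ 21.5102.
Output: y_gold = k_gold^0.39 = 21.5102^0.39 ≈ 3.3093.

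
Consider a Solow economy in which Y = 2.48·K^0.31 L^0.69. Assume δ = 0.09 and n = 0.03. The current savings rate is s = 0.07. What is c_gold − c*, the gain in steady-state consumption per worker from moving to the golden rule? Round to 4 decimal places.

Break-even investment rate: n + δ = 0.03 + 0.09 = 0.12.
Current steady state (s = 0.07): k* = (0.07·2.48/0.12)^(1/0.69) ≈ 1.7077, y* = 2.48·1.7077^0.31 ≈ 2.9275, c* = (1−0.07)·2.9275 ≈ 2.7226.
At the golden rule the marginal product of capital equals n+δ: 0.31·2.48·k^(0.31−1) = 0.12. Solving, k_gold = (0.31·2.48/0.12)^(1/0.69) ≈ 14.7582.
y_gold = 2.48·14.7582^0.31 ≈ 5.7128, c_gold = y_gold − 0.12·k_gold ≈ 3.9419.
Gain: Δc = 3.9419 − 2.7226 ≈ 1.2193.

Δc ≈ 1.2193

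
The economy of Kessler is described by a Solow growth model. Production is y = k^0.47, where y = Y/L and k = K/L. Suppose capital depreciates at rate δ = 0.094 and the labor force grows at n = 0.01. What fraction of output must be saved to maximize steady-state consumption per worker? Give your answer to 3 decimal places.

s_gold = 0.470

Capital per worker breaks even when investment replaces (n + δ)·k; here n + δ = 0.104.
At the golden rule MPK = n+δ, and in any Cobb-Douglas steady state s = (n+δ)·k/y = MPK·k/y = capital's share 0.47.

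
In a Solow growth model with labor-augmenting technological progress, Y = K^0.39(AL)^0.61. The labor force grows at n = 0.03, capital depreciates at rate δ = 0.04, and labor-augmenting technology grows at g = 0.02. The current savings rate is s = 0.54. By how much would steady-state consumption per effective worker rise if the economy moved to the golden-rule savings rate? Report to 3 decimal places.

Δc ≈ 0.111

n + g + δ = 0.03 + 0.02 + 0.04 = 0.09.
Current steady state (s = 0.54): k* = (0.54/0.09)^(1/0.61) ≈ 18.8650, y* = 18.8650^0.39 ≈ 3.1442, c* = (1−0.54)·3.1442 ≈ 1.4463.
At the golden rule the marginal product of capital equals n+g+δ: 0.39·k^(0.39−1) = 0.09. Solving, k_gold = (0.39/0.09)^(1/0.61) ≈ 11.0655.
y_gold = 11.0655^0.39 ≈ 2.5536, c_gold = y_gold − 0.09·k_gold ≈ 1.5577.
Gain: Δc = 1.5577 − 1.4463 ≈ 0.1114.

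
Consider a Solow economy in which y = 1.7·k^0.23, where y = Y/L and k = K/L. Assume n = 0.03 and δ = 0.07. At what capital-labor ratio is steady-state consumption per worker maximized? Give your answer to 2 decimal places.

n + δ = 0.03 + 0.07 = 0.1.
Setting f'(k) = n+δ gives 0.23·1.7·k^(0.23−1) = 0.1, hence k_gold = (0.23·1.7/0.1)^(1/0.77) ≈ 5.8757.

k_gold ≈ 5.88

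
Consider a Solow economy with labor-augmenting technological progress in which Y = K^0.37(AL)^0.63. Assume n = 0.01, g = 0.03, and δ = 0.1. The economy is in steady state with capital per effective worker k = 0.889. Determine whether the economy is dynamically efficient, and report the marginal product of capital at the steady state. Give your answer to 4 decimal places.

dynamically efficient; MPK ≈ 0.3985

Capital per effective worker breaks even when investment replaces (n + g + δ)·k; here n + g + δ = 0.14.
MPK = 0.37·k^(0.37−1) = 0.37·0.889^(-0.63) ≈ 0.3985.
MPK > 0.14, so the economy is dynamically efficient (under-saving).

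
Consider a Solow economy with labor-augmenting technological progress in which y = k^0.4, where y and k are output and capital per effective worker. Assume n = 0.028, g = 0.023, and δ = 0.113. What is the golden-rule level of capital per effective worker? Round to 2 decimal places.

k_gold ≈ 4.42

n + g + δ = 0.028 + 0.023 + 0.113 = 0.164.
Setting f'(k) = n+g+δ gives 0.4·k^(0.4−1) = 0.164, hence k_gold = (0.4/0.164)^(1/0.6) ≈ 4.4194.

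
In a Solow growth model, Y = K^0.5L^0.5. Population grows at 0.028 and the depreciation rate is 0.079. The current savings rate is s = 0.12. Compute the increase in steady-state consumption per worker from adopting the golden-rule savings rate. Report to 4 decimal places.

The effective depreciation rate is n + δ = 0.028 + 0.079 = 0.107.
Current steady state (s = 0.12): k* = (0.12/0.107)^(1/0.5) ≈ 1.2578, y* = 1.2578^0.5 ≈ 1.1215, c* = (1−0.12)·1.1215 ≈ 0.9869.
Setting f'(k) = n+δ gives 0.5·k^(0.5−1) = 0.107, hence k_gold = (0.5/0.107)^(1/0.5) ≈ 21.8360.
y_gold = 21.8360^0.5 ≈ 4.6729, c_gold = y_gold − 0.107·k_gold ≈ 2.3364.
Gain: Δc = 2.3364 − 0.9869 ≈ 1.3495.

Δc ≈ 1.3495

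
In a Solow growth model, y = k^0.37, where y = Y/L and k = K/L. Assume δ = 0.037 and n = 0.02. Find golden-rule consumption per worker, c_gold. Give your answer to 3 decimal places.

Capital per worker breaks even when investment replaces (n + δ)·k; here n + δ = 0.057.
Golden rule sets MPK = n+δ: 0.37·k^(0.37−1) = 0.057, so k_gold = (0.37/0.057)^(1/0.63) ≈ 19.4719.
y_gold = 19.4719^0.37 ≈ 2.9997.
c_gold = y_gold − (n+δ)·k_gold = 2.9997 − 0.057·19.4719 ≈ 1.8898.

c_gold ≈ 1.890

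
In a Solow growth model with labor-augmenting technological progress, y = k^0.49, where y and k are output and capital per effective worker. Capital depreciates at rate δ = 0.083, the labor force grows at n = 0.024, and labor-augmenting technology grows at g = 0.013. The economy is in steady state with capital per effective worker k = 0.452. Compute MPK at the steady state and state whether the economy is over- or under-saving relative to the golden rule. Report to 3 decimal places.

under-saving; MPK ≈ 0.735

n + g + δ = 0.024 + 0.013 + 0.083 = 0.12.
MPK = 0.49·k^(0.49−1) = 0.49·0.452^(-0.51) ≈ 0.7346.
MPK > 0.12, so the economy is dynamically efficient (under-saving).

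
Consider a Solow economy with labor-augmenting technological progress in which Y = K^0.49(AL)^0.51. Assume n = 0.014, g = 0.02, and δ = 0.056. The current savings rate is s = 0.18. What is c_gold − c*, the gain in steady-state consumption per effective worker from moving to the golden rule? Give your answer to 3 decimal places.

The effective depreciation rate is n + g + δ = 0.014 + 0.02 + 0.056 = 0.09.
Current steady state (s = 0.18): k* = (0.18/0.09)^(1/0.51) ≈ 3.8927, y* = 3.8927^0.49 ≈ 1.9464, c* = (1−0.18)·1.9464 ≈ 1.5960.
Setting f'(k) = n+g+δ gives 0.49·k^(0.49−1) = 0.09, hence k_gold = (0.49/0.09)^(1/0.51) ≈ 27.7362.
y_gold = 27.7362^0.49 ≈ 5.0944, c_gold = y_gold − 0.09·k_gold ≈ 2.5981.
Gain: Δc = 2.5981 − 1.5960 ≈ 1.0021.

Δc ≈ 1.002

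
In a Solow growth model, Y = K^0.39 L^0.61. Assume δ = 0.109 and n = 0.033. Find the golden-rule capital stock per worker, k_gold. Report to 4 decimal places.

k_gold ≈ 5.2397

Break-even investment rate: n + δ = 0.033 + 0.109 = 0.142.
Setting f'(k) = n+δ gives 0.39·k^(0.39−1) = 0.142, hence k_gold = (0.39/0.142)^(1/0.61) ≈ 5.2397.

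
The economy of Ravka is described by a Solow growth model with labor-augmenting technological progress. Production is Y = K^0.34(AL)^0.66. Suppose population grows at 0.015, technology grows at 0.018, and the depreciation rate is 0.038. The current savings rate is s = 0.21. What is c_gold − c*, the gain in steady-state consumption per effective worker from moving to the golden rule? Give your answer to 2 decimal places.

Δc ≈ 0.10

Capital per effective worker breaks even when investment replaces (n + g + δ)·k; here n + g + δ = 0.071.
Current steady state (s = 0.21): k* = (0.21/0.071)^(1/0.66) ≈ 5.1710, y* = 5.1710^0.34 ≈ 1.7483, c* = (1−0.21)·1.7483 ≈ 1.3812.
Maximizing c = f(k) − (n+g+δ)·k gives f'(k) = n+g+δ, i.e. 0.34·k^(0.34−1) = 0.071, so k_gold = (0.34/0.071)^(1/0.66) ≈ 10.7309.
y_gold = 10.7309^0.34 ≈ 2.2409, c_gold = y_gold − 0.071·k_gold ≈ 1.4790.
Gain: Δc = 1.4790 − 1.3812 ≈ 0.0978.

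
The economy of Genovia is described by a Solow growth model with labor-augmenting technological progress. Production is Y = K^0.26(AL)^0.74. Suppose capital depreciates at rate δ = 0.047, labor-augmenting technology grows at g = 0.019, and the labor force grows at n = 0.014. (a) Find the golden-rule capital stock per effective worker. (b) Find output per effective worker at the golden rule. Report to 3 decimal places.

Capital per effective worker breaks even when investment replaces (n + g + δ)·k; here n + g + δ = 0.08.
Maximizing c = f(k) − (n+g+δ)·k gives f'(k) = n+g+δ, i.e. 0.26·k^(0.26−1) = 0.08, so k_gold = (0.26/0.08)^(1/0.74) ≈ 4.9174.
y_gold = 4.9174^0.26 ≈ 1.5130.

(a) k_gold ≈ 4.917; (b) y_gold ≈ 1.513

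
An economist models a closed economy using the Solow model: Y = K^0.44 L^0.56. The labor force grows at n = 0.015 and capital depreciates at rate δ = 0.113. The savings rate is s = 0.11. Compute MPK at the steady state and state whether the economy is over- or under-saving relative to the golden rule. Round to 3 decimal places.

Break-even investment rate: n + δ = 0.015 + 0.113 = 0.128.
Steady-state k*: s·k^0.44 = 0.128·k gives k* = (0.11/0.128)^(1/0.56) ≈ 0.7629.
MPK = 0.44·0.7629^(-0.56) ≈ 0.5120.
MPK > n+δ = 0.128, so the economy is dynamically efficient (under-saving).

under-saving; MPK ≈ 0.512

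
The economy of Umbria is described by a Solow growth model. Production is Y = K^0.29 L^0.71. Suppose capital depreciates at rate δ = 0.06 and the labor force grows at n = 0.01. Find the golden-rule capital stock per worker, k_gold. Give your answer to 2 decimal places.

Capital per worker breaks even when investment replaces (n + δ)·k; here n + δ = 0.07.
Maximizing c = f(k) − (n+δ)·k gives f'(k) = n+δ, i.e. 0.29·k^(0.29−1) = 0.07, so k_gold = (0.29/0.07)^(1/0.71) ≈ 7.4035.

k_gold ≈ 7.40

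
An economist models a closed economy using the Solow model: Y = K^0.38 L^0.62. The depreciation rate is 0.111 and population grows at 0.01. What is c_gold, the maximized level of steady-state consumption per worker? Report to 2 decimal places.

n + δ = 0.01 + 0.111 = 0.121.
Golden rule sets MPK = n+δ: 0.38·k^(0.38−1) = 0.121, so k_gold = (0.38/0.121)^(1/0.62) ≈ 6.3330.
y_gold = 6.3330^0.38 ≈ 2.0166.
c_gold = y_gold − (n+δ)·k_gold = 2.0166 − 0.121·6.3330 ≈ 1.2503.

c_gold ≈ 1.25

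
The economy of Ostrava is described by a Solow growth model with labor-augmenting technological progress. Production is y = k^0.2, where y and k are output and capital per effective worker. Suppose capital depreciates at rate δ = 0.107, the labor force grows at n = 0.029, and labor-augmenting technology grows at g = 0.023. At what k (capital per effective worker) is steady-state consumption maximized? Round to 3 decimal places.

k_gold ≈ 1.332

The effective depreciation rate is n + g + δ = 0.029 + 0.023 + 0.107 = 0.159.
Maximizing c = f(k) − (n+g+δ)·k gives f'(k) = n+g+δ, i.e. 0.2·k^(0.2−1) = 0.159, so k_gold = (0.2/0.159)^(1/0.8) ≈ 1.3321.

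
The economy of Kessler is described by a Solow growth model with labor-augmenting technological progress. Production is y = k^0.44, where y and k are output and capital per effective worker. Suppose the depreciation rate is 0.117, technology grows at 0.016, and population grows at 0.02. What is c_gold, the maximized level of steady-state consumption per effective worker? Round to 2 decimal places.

c_gold ≈ 1.28

The effective depreciation rate is n + g + δ = 0.02 + 0.016 + 0.117 = 0.153.
Setting f'(k) = n+g+δ gives 0.44·k^(0.44−1) = 0.153, hence k_gold = (0.44/0.153)^(1/0.56) ≈ 6.5950.
y_gold = 6.5950^0.44 ≈ 2.2933.
c_gold = y_gold − (n+g+δ)·k_gold = 2.2933 − 0.153·6.5950 ≈ 1.2842.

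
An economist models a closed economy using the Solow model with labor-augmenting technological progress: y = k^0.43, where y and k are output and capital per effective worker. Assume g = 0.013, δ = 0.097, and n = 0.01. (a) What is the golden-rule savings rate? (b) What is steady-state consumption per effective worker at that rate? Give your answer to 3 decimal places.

(a) s_gold = 0.430; (b) c_gold ≈ 1.493

Capital per effective worker breaks even when investment replaces (n + g + δ)·k; here n + g + δ = 0.12.
For Cobb-Douglas, s_gold equals capital's share: s_gold = 0.43.
Golden rule sets MPK = n+g+δ: 0.43·k^(0.43−1) = 0.12, so k_gold = (0.43/0.12)^(1/0.57) ≈ 9.3850.
y_gold = 9.3850^0.43 ≈ 2.6191; c_gold = (1−0.43)·y_gold ≈ 1.4929.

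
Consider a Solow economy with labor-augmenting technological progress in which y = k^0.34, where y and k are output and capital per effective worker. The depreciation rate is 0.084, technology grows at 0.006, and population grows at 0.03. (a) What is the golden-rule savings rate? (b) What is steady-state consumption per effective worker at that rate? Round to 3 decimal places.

Capital per effective worker breaks even when investment replaces (n + g + δ)·k; here n + g + δ = 0.12.
For Cobb-Douglas, s_gold equals capital's share: s_gold = 0.34.
Golden rule sets MPK = n+g+δ: 0.34·k^(0.34−1) = 0.12, so k_gold = (0.34/0.12)^(1/0.66) ≈ 4.8451.
y_gold = 4.8451^0.34 ≈ 1.7100; c_gold = (1−0.34)·y_gold ≈ 1.1286.

(a) s_gold = 0.340; (b) c_gold ≈ 1.129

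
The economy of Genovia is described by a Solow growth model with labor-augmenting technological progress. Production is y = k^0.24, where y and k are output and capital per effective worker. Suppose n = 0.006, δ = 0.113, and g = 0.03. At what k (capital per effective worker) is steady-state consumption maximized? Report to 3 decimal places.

k_gold ≈ 1.872

n + g + δ = 0.006 + 0.03 + 0.113 = 0.149.
Maximizing c = f(k) − (n+g+δ)·k gives f'(k) = n+g+δ, i.e. 0.24·k^(0.24−1) = 0.149, so k_gold = (0.24/0.149)^(1/0.76) ≈ 1.8724.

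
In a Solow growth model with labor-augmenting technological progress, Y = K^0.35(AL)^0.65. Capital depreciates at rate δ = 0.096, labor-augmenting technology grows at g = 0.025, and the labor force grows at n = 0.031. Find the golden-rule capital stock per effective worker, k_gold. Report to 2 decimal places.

k_gold ≈ 3.61

n + g + δ = 0.031 + 0.025 + 0.096 = 0.152.
Setting f'(k) = n+g+δ gives 0.35·k^(0.35−1) = 0.152, hence k_gold = (0.35/0.152)^(1/0.65) ≈ 3.6080.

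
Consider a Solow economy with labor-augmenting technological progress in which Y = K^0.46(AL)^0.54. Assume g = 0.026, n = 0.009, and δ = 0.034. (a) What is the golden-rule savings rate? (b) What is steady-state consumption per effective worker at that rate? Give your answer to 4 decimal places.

Break-even investment rate: n + g + δ = 0.009 + 0.026 + 0.034 = 0.069.
For Cobb-Douglas, s_gold equals capital's share: s_gold = 0.46.
Maximizing c = f(k) − (n+g+δ)·k gives f'(k) = n+g+δ, i.e. 0.46·k^(0.46−1) = 0.069, so k_gold = (0.46/0.069)^(1/0.54) ≈ 33.5550.
y_gold = 33.5550^0.46 ≈ 5.0332; c_gold = (1−0.46)·y_gold ≈ 2.7180.

(a) s_gold = 0.4600; (b) c_gold ≈ 2.7180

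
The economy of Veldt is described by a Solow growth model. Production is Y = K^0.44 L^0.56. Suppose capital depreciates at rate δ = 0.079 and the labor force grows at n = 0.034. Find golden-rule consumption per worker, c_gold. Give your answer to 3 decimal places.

The effective depreciation rate is n + δ = 0.034 + 0.079 = 0.113.
At the golden rule the marginal product of capital equals n+δ: 0.44·k^(0.44−1) = 0.113. Solving, k_gold = (0.44/0.113)^(1/0.56) ≈ 11.3303.
y_gold = 11.3303^0.44 ≈ 2.9098.
c_gold = y_gold − (n+δ)·k_gold = 2.9098 − 0.113·11.3303 ≈ 1.6295.

c_gold ≈ 1.629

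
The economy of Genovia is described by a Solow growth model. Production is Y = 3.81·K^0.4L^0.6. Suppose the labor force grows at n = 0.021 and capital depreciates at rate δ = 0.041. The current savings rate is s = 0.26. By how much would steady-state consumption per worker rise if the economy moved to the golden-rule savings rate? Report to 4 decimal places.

Capital per worker breaks even when investment replaces (n + δ)·k; here n + δ = 0.062.
Current steady state (s = 0.26): k* = (0.26·3.81/0.062)^(1/0.6) ≈ 101.3548, y* = 3.81·101.3548^0.4 ≈ 24.1692, c* = (1−0.26)·24.1692 ≈ 17.8852.
Golden rule sets MPK = n+δ: 0.4·3.81·k^(0.4−1) = 0.062, so k_gold = (0.4·3.81/0.062)^(1/0.6) ≈ 207.8047.
y_gold = 3.81·207.8047^0.4 ≈ 32.2097, c_gold = y_gold − 0.062·k_gold ≈ 19.3258.
Gain: Δc = 19.3258 − 17.8852 ≈ 1.4406.

Δc ≈ 1.4406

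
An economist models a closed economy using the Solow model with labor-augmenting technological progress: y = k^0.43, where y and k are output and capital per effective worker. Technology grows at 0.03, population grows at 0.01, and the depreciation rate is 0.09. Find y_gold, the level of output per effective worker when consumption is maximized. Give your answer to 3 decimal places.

Break-even investment rate: n + g + δ = 0.01 + 0.03 + 0.09 = 0.13.
At the golden rule the marginal product of capital equals n+g+δ: 0.43·k^(0.43−1) = 0.13. Solving, k_gold = (0.43/0.13)^(1/0.57) ≈ 8.1554.
Output: y_gold = k_gold^0.43 = 8.1554^0.43 ≈ 2.4656.

y_gold ≈ 2.466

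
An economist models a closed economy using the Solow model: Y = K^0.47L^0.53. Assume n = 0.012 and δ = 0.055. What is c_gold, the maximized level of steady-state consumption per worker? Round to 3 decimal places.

c_gold ≈ 2.982

n + δ = 0.012 + 0.055 = 0.067.
Maximizing c = f(k) − (n+δ)·k gives f'(k) = n+δ, i.e. 0.47·k^(0.47−1) = 0.067, so k_gold = (0.47/0.067)^(1/0.53) ≈ 39.4703.
y_gold = 39.4703^0.47 ≈ 5.6266.
c_gold = y_gold − (n+δ)·k_gold = 5.6266 − 0.067·39.4703 ≈ 2.9821.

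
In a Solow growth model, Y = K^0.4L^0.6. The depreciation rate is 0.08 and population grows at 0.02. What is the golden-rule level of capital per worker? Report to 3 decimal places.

Capital per worker breaks even when investment replaces (n + δ)·k; here n + δ = 0.1.
Maximizing c = f(k) − (n+δ)·k gives f'(k) = n+δ, i.e. 0.4·k^(0.4−1) = 0.1, so k_gold = (0.4/0.1)^(1/0.6) ≈ 10.0794.

k_gold ≈ 10.079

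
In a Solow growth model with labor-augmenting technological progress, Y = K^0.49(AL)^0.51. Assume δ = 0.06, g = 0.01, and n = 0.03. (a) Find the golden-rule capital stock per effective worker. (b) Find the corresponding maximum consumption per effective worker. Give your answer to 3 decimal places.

Break-even investment rate: n + g + δ = 0.03 + 0.01 + 0.06 = 0.1.
Setting f'(k) = n+g+δ gives 0.49·k^(0.49−1) = 0.1, hence k_gold = (0.49/0.1)^(1/0.51) ≈ 22.5593.
y_gold = 22.5593^0.49 ≈ 4.6039; c_gold = y_gold − 0.1·k_gold ≈ 2.3480.

(a) k_gold ≈ 22.559; (b) c_gold ≈ 2.348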